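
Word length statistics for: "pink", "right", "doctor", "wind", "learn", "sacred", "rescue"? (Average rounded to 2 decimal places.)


Lengths: "pink"=4, "right"=5, "doctor"=6, "wind"=4, "learn"=5, "sacred"=6, "rescue"=6
Sum = 36, Count = 7
Average = 36/7 = 5.14
= avg=5.14, min=4, max=6


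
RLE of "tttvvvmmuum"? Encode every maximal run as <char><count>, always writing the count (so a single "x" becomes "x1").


String: "tttvvvmmuum"
Scanning for consecutive runs:
  't' x 3
  'v' x 3
  'm' x 2
  'u' x 2
  'm' x 1
RLE = "t3v3m2u2m1"


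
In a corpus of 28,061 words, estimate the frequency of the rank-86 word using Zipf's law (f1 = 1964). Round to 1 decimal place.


Zipf's law: f(r) = f(1) / r
f(1) = 1964
f(86) = 1964 / 86
= 22.8 occurrences


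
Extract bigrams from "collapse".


Word: "collapse" (length 8)
Number of bigrams = 8 - 2 + 1 = 7
  Position 0: "co"
  Position 1: "ol"
  Position 2: "ll"
  Position 3: "la"
  Position 4: "ap"
  Position 5: "ps"
  Position 6: "se"
Bigrams = "co", "ol", "ll", "la", "ap", "ps", "se"


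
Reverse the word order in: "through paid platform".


Original: "through paid platform"
Words (1..n): through | paid | platform
Reversed (n..1): platform | paid | through
Result = "platform paid through"


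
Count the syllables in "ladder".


Word: "ladder"
Syllable breakdown: lad · der
Counting: 2 parts
= 2 syllables


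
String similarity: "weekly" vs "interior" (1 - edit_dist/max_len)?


Word 1: "weekly" (length 6)
Word 2: "interior" (length 8)
One optimal edit sequence:
  1. insert 'i'  (+1)
  2. insert 'n'  (+1)
  3. substitute 'w' -> 't'  (+1)
  4. keep 'e'
  5. substitute 'e' -> 'r'  (+1)
  6. substitute 'k' -> 'i'  (+1)
  7. substitute 'l' -> 'o'  (+1)
  8. substitute 'y' -> 'r'  (+1)
Edit distance = 7
Max length = max(6, 8) = 8
Similarity = 1 - 7/8
= 0.1250


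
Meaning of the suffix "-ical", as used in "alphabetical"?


Suffix: -ical
Example: alphabetical = alphabet + -ical
Meaning = relating to


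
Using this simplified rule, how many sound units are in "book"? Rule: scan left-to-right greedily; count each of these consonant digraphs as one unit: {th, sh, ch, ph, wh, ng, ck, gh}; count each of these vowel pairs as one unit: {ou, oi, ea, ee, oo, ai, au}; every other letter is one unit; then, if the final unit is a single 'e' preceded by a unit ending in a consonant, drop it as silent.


Word: "book" (4 letters)
Left-to-right scan:
  [1] 'b' (letter)
  [2] 'oo' (vowel-pair)
  [3] 'k' (letter)
Units from scan: 3
Sound units = 3 units


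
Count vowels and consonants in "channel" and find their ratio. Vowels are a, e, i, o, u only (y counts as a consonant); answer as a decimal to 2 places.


Word: "channel"
Vowels (a,e,i,o,u): 2
Consonants: 5
Ratio = 2/5
= 0.40


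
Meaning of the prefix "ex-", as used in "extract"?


Prefix: ex-
Example: extract = ex- + tract
Meaning = out / former


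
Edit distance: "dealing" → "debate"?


Word 1: "dealing" (length 7)
Word 2: "debate" (length 6)
One optimal edit sequence (insert/delete/substitute each cost 1):
  1. keep 'd'
  2. keep 'e'
  3. delete 'a'  (+1)
  4. substitute 'l' -> 'b'  (+1)
  5. substitute 'i' -> 'a'  (+1)
  6. substitute 'n' -> 't'  (+1)
  7. substitute 'g' -> 'e'  (+1)
Total edit operations: 5
Edit distance = 5


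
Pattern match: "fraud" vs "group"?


Pattern of "fraud": [0, 1, 2, 3, 4]
Pattern of "group": [0, 1, 2, 3, 4]
Patterns match
Same pattern = Yes


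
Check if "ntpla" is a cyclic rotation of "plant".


Word: "plant", Candidate: "ntpla"
Method: check if candidate is substring of word+word
"plantplant" contains "ntpla"? Yes
Is rotation = Yes


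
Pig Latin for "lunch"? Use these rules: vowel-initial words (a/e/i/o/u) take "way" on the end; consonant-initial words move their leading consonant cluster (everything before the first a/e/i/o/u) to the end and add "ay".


Word: "lunch"
Starts with consonant(s) → move to end, add 'ay'
Consonant cluster: "l"
Pig Latin = "unchlay"


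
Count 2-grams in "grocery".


Word: "grocery" (length 7)
Number of 2-grams = length - 2 + 1 = 7 - 2 + 1
= 6


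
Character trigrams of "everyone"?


Word: "everyone" (length 8)
Number of trigrams = 8 - 3 + 1 = 6
  Position 0: "eve"
  Position 1: "ver"
  Position 2: "ery"
  Position 3: "ryo"
  Position 4: "yon"
  Position 5: "one"
Trigrams = "eve", "ver", "ery", "ryo", "yon", "one"


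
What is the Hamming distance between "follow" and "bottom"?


Comparing character by character (same length = 6):
  Pos 0: 'f' vs 'b' !=
  Pos 1: 'o' vs 'o' =
  Pos 2: 'l' vs 't' !=
  Pos 3: 'l' vs 't' !=
  Pos 4: 'o' vs 'o' =
  Pos 5: 'w' vs 'm' !=
Hamming distance = 4


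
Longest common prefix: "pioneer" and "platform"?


Word 1: "pioneer"
Word 2: "platform"
Comparing from start:
  Pos 0: 'p' == 'p'
  Pos 1: 'i' != 'l' (stop)
LCP = "p" (length 1)


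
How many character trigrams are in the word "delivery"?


Word: "delivery" (length 8)
Number of 3-grams = length - 3 + 1 = 8 - 3 + 1
= 6


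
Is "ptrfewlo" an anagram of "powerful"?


Word 1: "powerful" → sorted: eflopruw
Word 2: "ptrfewlo" → sorted: efloprtw
Same letters? eflopruw != efloprtw
Anagram = No


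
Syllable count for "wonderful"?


Word: "wonderful"
Syllable breakdown: won · der · ful
Counting: 3 parts
= 3 syllables


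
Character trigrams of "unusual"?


Word: "unusual" (length 7)
Number of trigrams = 7 - 3 + 1 = 5
  Position 0: "unu"
  Position 1: "nus"
  Position 2: "usu"
  Position 3: "sua"
  Position 4: "ual"
Trigrams = "unu", "nus", "usu", "sua", "ual"


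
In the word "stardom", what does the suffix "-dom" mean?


Suffix: -dom
Example: stardom (star + -dom)
Meaning = state / realm


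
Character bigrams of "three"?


Word: "three" (length 5)
Number of bigrams = 5 - 2 + 1 = 4
  Position 0: "th"
  Position 1: "hr"
  Position 2: "re"
  Position 3: "ee"
Bigrams = "th", "hr", "re", "ee"


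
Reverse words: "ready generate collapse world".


Original: "ready generate collapse world"
Words (1..n): ready | generate | collapse | world
Reversed (n..1): world | collapse | generate | ready
Result = "world collapse generate ready"


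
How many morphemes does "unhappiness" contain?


Word: "unhappiness"
Morphemes: un- | happi | -ness
Each morpheme carries meaning
= 3 morphemes


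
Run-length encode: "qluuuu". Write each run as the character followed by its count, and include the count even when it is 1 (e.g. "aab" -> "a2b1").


String: "qluuuu"
Scanning for consecutive runs:
  'q' x 1
  'l' x 1
  'u' x 4
RLE = "q1l1u4"


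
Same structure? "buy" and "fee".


Pattern of "buy": [0, 1, 2]
Pattern of "fee": [0, 1, 1]
Patterns do not match
Same pattern = No


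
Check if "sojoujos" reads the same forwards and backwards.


Word: "sojoujos"
Reversed: "sojuojos"
Forward == Backward? sojoujos != sojuojos
Palindrome = No


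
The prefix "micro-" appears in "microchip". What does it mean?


Prefix: micro-
Example: microchip (micro- + chip)
Meaning = small


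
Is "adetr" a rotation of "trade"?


Word: "trade", Candidate: "adetr"
Method: check if candidate is substring of word+word
"tradetrade" contains "adetr"? Yes
Is rotation = Yes


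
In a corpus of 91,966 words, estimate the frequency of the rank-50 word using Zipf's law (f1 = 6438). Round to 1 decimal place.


Zipf's law: f(r) = f(1) / r
f(1) = 6438
f(50) = 6438 / 50
= 128.8 occurrences


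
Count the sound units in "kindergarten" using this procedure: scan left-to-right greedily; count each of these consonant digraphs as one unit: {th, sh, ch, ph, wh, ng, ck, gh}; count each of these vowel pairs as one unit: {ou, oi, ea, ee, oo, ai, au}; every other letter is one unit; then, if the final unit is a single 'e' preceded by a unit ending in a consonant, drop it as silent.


Word: "kindergarten" (12 letters)
Left-to-right scan:
  1. 'k' (letter)
  2. 'i' (letter)
  3. 'n' (letter)
  4. 'd' (letter)
  5. 'e' (letter)
  6. 'r' (letter)
  7. 'g' (letter)
  8. 'a' (letter)
  9. 'r' (letter)
  10. 't' (letter)
  11. 'e' (letter)
  12. 'n' (letter)
Units from scan: 12
Sound units = 12 units


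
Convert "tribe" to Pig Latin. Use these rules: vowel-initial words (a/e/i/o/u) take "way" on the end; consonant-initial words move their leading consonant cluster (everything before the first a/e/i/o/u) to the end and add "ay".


Word: "tribe"
Starts with consonant(s) → move to end, add 'ay'
Consonant cluster: "tr"
Pig Latin = "ibetray"


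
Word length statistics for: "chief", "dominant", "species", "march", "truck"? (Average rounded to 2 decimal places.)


Lengths: "chief"=5, "dominant"=8, "species"=7, "march"=5, "truck"=5
Sum = 30, Count = 5
Average = 30/5 = 6.00
= avg=6.00, min=5, max=8


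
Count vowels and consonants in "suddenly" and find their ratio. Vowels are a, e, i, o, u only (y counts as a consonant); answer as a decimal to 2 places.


Word: "suddenly"
Vowels (a,e,i,o,u): 2
Consonants: 6
Ratio = 2/6
= 0.33


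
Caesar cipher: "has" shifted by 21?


Word: "has"
Shift: 21
Each letter → (letter + shift) mod 26:
  'h' (7) + 21 = 2 → 'c'
  'a' (0) + 21 = 21 → 'v'
  's' (18) + 21 = 13 → 'n'
Result = "cvn"


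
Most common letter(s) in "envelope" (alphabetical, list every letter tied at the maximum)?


Word: "envelope"
Letter counts:
  'e': 3
  'l': 1
  'n': 1
  'o': 1
  'p': 1
  'v': 1
Maximum count = 3
Most frequent = 'e' (3 times each)


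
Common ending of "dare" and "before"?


Word 1: "dare"
Word 2: "before"
Comparing from end:
  Pos -1: 'e' == 'e'
  Pos -2: 'r' == 'r'
  Pos -3: 'a' != 'o' (stop)
LCS = "re" (length 2)


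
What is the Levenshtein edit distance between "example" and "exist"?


Word 1: "example" (length 7)
Word 2: "exist" (length 5)
One optimal edit sequence (insert/delete/substitute each cost 1):
  1. keep 'e'
  2. keep 'x'
  3. delete 'a'  (+1)
  4. delete 'm'  (+1)
  5. substitute 'p' -> 'i'  (+1)
  6. substitute 'l' -> 's'  (+1)
  7. substitute 'e' -> 't'  (+1)
Total edit operations: 5
Edit distance = 5


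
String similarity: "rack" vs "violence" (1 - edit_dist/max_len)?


Word 1: "rack" (length 4)
Word 2: "violence" (length 8)
One optimal edit sequence:
  1. insert 'v'  (+1)
  2. insert 'i'  (+1)
  3. insert 'o'  (+1)
  4. insert 'l'  (+1)
  5. substitute 'r' -> 'e'  (+1)
  6. substitute 'a' -> 'n'  (+1)
  7. keep 'c'
  8. substitute 'k' -> 'e'  (+1)
Edit distance = 7
Max length = max(4, 8) = 8
Similarity = 1 - 7/8
= 0.1250


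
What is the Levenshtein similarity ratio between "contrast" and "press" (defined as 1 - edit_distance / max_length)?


Word 1: "contrast" (length 8)
Word 2: "press" (length 5)
One optimal edit sequence:
  1. delete 'c'  (+1)
  2. delete 'o'  (+1)
  3. delete 'n'  (+1)
  4. substitute 't' -> 'p'  (+1)
  5. keep 'r'
  6. substitute 'a' -> 'e'  (+1)
  7. keep 's'
  8. substitute 't' -> 's'  (+1)
Edit distance = 6
Max length = max(8, 5) = 8
Similarity = 1 - 6/8
= 0.2500


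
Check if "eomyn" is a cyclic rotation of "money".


Word: "money", Candidate: "eomyn"
Method: check if candidate is substring of word+word
"moneymoney" contains "eomyn"? No
Is rotation = No


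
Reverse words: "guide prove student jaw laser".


Original: "guide prove student jaw laser"
Words (1..n): guide | prove | student | jaw | laser
Reversed (n..1): laser | jaw | student | prove | guide
Result = "laser jaw student prove guide"


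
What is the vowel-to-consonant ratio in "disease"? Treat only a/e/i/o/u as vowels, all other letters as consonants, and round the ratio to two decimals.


Word: "disease"
Vowels (a,e,i,o,u): 4
Consonants: 3
Ratio = 4/3
= 1.33


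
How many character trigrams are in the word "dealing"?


Word: "dealing" (length 7)
Number of 3-grams = length - 3 + 1 = 7 - 3 + 1
= 5


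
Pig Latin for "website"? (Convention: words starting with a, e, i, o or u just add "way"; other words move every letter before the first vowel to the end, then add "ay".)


Word: "website"
Starts with consonant(s) → move to end, add 'ay'
Consonant cluster: "w"
Pig Latin = "ebsiteway"


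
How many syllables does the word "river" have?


Word: "river"
Syllable breakdown: riv · er
Counting: 2 parts
= 2 syllables


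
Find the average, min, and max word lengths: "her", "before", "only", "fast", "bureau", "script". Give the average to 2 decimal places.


Lengths: "her"=3, "before"=6, "only"=4, "fast"=4, "bureau"=6, "script"=6
Sum = 29, Count = 6
Average = 29/6 = 4.83
= avg=4.83, min=3, max=6


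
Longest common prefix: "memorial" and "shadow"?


Word 1: "memorial"
Word 2: "shadow"
Comparing from start:
  Pos 0: 'm' != 's' (stop)
LCP = "" (length 0)


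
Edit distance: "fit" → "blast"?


Word 1: "fit" (length 3)
Word 2: "blast" (length 5)
One optimal edit sequence (insert/delete/substitute each cost 1):
  1. insert 'b'  (+1)
  2. insert 'l'  (+1)
  3. substitute 'f' -> 'a'  (+1)
  4. substitute 'i' -> 's'  (+1)
  5. keep 't'
Total edit operations: 4
Edit distance = 4


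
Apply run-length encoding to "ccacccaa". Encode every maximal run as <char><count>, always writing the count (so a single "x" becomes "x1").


String: "ccacccaa"
Scanning for consecutive runs:
  'c' x 2
  'a' x 1
  'c' x 3
  'a' x 2
RLE = "c2a1c3a2"


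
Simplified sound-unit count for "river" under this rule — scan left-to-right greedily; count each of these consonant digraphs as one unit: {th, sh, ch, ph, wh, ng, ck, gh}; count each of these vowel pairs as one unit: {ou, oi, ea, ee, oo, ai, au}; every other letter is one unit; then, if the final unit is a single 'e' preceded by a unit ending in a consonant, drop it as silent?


Word: "river" (5 letters)
Left-to-right scan:
  [1] 'r' (letter)
  [2] 'i' (letter)
  [3] 'v' (letter)
  [4] 'e' (letter)
  [5] 'r' (letter)
Units from scan: 5
Sound units = 5 units


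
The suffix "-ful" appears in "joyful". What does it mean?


Suffix: -ful
Example: joyful (joy + -ful)
Meaning = full of


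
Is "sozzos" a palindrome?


Word: "sozzos"
Reversed: "sozzos"
Forward == Backward? sozzos == sozzos
Palindrome = Yes


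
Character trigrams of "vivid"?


Word: "vivid" (length 5)
Number of trigrams = 5 - 3 + 1 = 3
  Position 0: "viv"
  Position 1: "ivi"
  Position 2: "vid"
Trigrams = "viv", "ivi", "vid"


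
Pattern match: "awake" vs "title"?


Pattern of "awake": [0, 1, 0, 2, 3]
Pattern of "title": [0, 1, 0, 2, 3]
Patterns match
Same pattern = Yes


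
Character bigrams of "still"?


Word: "still" (length 5)
Number of bigrams = 5 - 2 + 1 = 4
  Position 0: "st"
  Position 1: "ti"
  Position 2: "il"
  Position 3: "ll"
Bigrams = "st", "ti", "il", "ll"


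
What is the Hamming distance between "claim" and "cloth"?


Comparing character by character (same length = 5):
  Pos 0: 'c' vs 'c' =
  Pos 1: 'l' vs 'l' =
  Pos 2: 'a' vs 'o' !=
  Pos 3: 'i' vs 't' !=
  Pos 4: 'm' vs 'h' !=
Hamming distance = 3


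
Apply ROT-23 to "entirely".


Word: "entirely"
Shift: 23
Each letter → (letter + shift) mod 26:
  'e' (4) + 23 = 1 → 'b'
  'n' (13) + 23 = 10 → 'k'
  't' (19) + 23 = 16 → 'q'
  'i' (8) + 23 = 5 → 'f'
  'r' (17) + 23 = 14 → 'o'
  'e' (4) + 23 = 1 → 'b'
  'l' (11) + 23 = 8 → 'i'
  'y' (24) + 23 = 21 → 'v'
Result = "bkqfobiv"


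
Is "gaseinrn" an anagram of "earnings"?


Word 1: "earnings" → sorted: aeginnrs
Word 2: "gaseinrn" → sorted: aeginnrs
Same letters? aeginnrs == aeginnrs
Anagram = Yes


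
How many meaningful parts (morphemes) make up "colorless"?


Word: "colorless"
Morphemes: color + -less
Each morpheme carries meaning
= 2 morphemes


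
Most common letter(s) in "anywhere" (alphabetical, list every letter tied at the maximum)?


Word: "anywhere"
Letter counts:
  'a': 1
  'e': 2
  'h': 1
  'n': 1
  'r': 1
  'w': 1
  'y': 1
Maximum count = 2
Most frequent = 'e' (2 times each)


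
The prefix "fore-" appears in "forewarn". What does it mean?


Prefix: fore-
Example: forewarn = fore- + warn
Meaning = before


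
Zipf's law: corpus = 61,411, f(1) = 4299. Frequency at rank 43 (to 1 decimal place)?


Zipf's law: f(r) = f(1) / r
f(1) = 4299
f(43) = 4299 / 43
= 100.0 occurrences


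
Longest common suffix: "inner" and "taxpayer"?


Word 1: "inner"
Word 2: "taxpayer"
Comparing from end:
  Pos -1: 'r' == 'r'
  Pos -2: 'e' == 'e'
  Pos -3: 'n' != 'y' (stop)
LCS = "er" (length 2)


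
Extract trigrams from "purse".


Word: "purse" (length 5)
Number of trigrams = 5 - 3 + 1 = 3
  Position 0: "pur"
  Position 1: "urs"
  Position 2: "rse"
Trigrams = "pur", "urs", "rse"


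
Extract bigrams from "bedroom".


Word: "bedroom" (length 7)
Number of bigrams = 7 - 2 + 1 = 6
  Position 0: "be"
  Position 1: "ed"
  Position 2: "dr"
  Position 3: "ro"
  Position 4: "oo"
  Position 5: "om"
Bigrams = "be", "ed", "dr", "ro", "oo", "om"


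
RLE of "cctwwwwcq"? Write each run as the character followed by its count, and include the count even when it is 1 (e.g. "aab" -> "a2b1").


String: "cctwwwwcq"
Scanning for consecutive runs:
  'c' x 2
  't' x 1
  'w' x 4
  'c' x 1
  'q' x 1
RLE = "c2t1w4c1q1"


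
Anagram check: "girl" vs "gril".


Word 1: "girl" → sorted: gilr
Word 2: "gril" → sorted: gilr
Same letters? gilr == gilr
Anagram = Yes


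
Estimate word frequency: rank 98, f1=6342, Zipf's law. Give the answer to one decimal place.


Zipf's law: f(r) = f(1) / r
f(1) = 6342
f(98) = 6342 / 98
= 64.7 occurrences


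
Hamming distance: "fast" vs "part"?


Comparing character by character (same length = 4):
  Pos 0: 'f' vs 'p' !=
  Pos 1: 'a' vs 'a' =
  Pos 2: 's' vs 'r' !=
  Pos 3: 't' vs 't' =
Hamming distance = 2


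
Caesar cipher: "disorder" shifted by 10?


Word: "disorder"
Shift: 10
Each letter → (letter + shift) mod 26:
  'd' (3) + 10 = 13 → 'n'
  'i' (8) + 10 = 18 → 's'
  's' (18) + 10 = 2 → 'c'
  'o' (14) + 10 = 24 → 'y'
  'r' (17) + 10 = 1 → 'b'
  'd' (3) + 10 = 13 → 'n'
  'e' (4) + 10 = 14 → 'o'
  'r' (17) + 10 = 1 → 'b'
Result = "nscybnob"


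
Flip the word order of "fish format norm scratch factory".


Original: "fish format norm scratch factory"
Words (1..n): fish | format | norm | scratch | factory
Reversed (n..1): factory | scratch | norm | format | fish
Result = "factory scratch norm format fish"


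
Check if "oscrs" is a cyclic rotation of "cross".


Word: "cross", Candidate: "oscrs"
Method: check if candidate is substring of word+word
"crosscross" contains "oscrs"? No
Is rotation = No


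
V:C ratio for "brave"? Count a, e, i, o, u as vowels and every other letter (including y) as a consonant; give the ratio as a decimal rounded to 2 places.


Word: "brave"
Vowels (a,e,i,o,u): 2
Consonants: 3
Ratio = 2/3
= 0.67


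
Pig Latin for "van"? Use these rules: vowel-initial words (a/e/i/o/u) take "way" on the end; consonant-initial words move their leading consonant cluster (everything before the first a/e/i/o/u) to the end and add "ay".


Word: "van"
Starts with consonant(s) → move to end, add 'ay'
Consonant cluster: "v"
Pig Latin = "anvay"


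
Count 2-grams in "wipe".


Word: "wipe" (length 4)
Number of 2-grams = length - 2 + 1 = 4 - 2 + 1
= 3


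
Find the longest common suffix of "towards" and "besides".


Word 1: "towards"
Word 2: "besides"
Comparing from end:
  Pos -1: 's' == 's'
  Pos -2: 'd' != 'e' (stop)
LCS = "s" (length 1)


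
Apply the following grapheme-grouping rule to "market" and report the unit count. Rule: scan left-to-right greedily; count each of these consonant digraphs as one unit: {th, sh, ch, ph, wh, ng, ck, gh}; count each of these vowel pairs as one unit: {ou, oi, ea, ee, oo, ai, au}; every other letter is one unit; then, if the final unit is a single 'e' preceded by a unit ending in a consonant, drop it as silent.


Word: "market" (6 letters)
Left-to-right scan:
  (1) 'm' (letter)
  (2) 'a' (letter)
  (3) 'r' (letter)
  (4) 'k' (letter)
  (5) 'e' (letter)
  (6) 't' (letter)
Units from scan: 6
Sound units = 6 units


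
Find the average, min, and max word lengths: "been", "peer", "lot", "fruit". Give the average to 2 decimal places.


Lengths: "been"=4, "peer"=4, "lot"=3, "fruit"=5
Sum = 16, Count = 4
Average = 16/4 = 4.00
= avg=4.00, min=3, max=5


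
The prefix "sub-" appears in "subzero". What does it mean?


Prefix: sub-
Example: subzero = sub- + zero
Meaning = under / below


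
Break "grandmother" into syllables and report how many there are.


Word: "grandmother"
Syllable breakdown: grand · moth · er
Counting: 3 parts
= 3 syllables


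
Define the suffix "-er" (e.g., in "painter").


Suffix: -er
Example: painter = paint + -er
Meaning = one who / more


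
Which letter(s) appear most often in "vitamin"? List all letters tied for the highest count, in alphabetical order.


Word: "vitamin"
Letter counts:
  'a': 1
  'i': 2
  'm': 1
  'n': 1
  't': 1
  'v': 1
Maximum count = 2
Most frequent = 'i' (2 times each)


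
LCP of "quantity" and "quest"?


Word 1: "quantity"
Word 2: "quest"
Comparing from start:
  Pos 0: 'q' == 'q'
  Pos 1: 'u' == 'u'
  Pos 2: 'a' != 'e' (stop)
LCP = "qu" (length 2)


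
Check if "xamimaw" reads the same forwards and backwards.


Word: "xamimaw"
Reversed: "wamimax"
Forward == Backward? xamimaw != wamimax
Palindrome = No


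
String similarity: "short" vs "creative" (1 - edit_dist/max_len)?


Word 1: "short" (length 5)
Word 2: "creative" (length 8)
One optimal edit sequence:
  1. substitute 's' -> 'c'  (+1)
  2. substitute 'h' -> 'r'  (+1)
  3. substitute 'o' -> 'e'  (+1)
  4. substitute 'r' -> 'a'  (+1)
  5. keep 't'
  6. insert 'i'  (+1)
  7. insert 'v'  (+1)
  8. insert 'e'  (+1)
Edit distance = 7
Max length = max(5, 8) = 8
Similarity = 1 - 7/8
= 0.1250


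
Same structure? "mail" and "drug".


Pattern of "mail": [0, 1, 2, 3]
Pattern of "drug": [0, 1, 2, 3]
Patterns match
Same pattern = Yes


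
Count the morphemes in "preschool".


Word: "preschool"
Morphemes: pre- | school
Each morpheme carries meaning
= 2 morphemes


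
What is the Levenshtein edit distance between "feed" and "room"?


Word 1: "feed" (length 4)
Word 2: "room" (length 4)
One optimal edit sequence (insert/delete/substitute each cost 1):
  1. substitute 'f' -> 'r'  (+1)
  2. substitute 'e' -> 'o'  (+1)
  3. substitute 'e' -> 'o'  (+1)
  4. substitute 'd' -> 'm'  (+1)
Total edit operations: 4
Edit distance = 4


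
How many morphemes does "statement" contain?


Word: "statement"
Morphemes: state | -ment
Each morpheme carries meaning
= 2 morphemes


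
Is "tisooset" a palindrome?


Word: "tisooset"
Reversed: "tesoosit"
Forward == Backward? tisooset != tesoosit
Palindrome = No


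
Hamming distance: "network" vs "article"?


Comparing character by character (same length = 7):
  Pos 0: 'n' vs 'a' !=
  Pos 1: 'e' vs 'r' !=
  Pos 2: 't' vs 't' =
  Pos 3: 'w' vs 'i' !=
  Pos 4: 'o' vs 'c' !=
  Pos 5: 'r' vs 'l' !=
  Pos 6: 'k' vs 'e' !=
Hamming distance = 6


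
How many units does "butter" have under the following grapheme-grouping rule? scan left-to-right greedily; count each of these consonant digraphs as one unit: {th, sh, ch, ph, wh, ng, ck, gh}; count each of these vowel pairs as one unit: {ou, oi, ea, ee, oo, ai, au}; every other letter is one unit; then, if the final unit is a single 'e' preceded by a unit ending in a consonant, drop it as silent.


Word: "butter" (6 letters)
Left-to-right scan:
  (1) 'b' (letter)
  (2) 'u' (letter)
  (3) 't' (letter)
  (4) 't' (letter)
  (5) 'e' (letter)
  (6) 'r' (letter)
Units from scan: 6
Sound units = 6 units


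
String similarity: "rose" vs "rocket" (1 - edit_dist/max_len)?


Word 1: "rose" (length 4)
Word 2: "rocket" (length 6)
One optimal edit sequence:
  1. keep 'r'
  2. keep 'o'
  3. insert 'c'  (+1)
  4. substitute 's' -> 'k'  (+1)
  5. keep 'e'
  6. insert 't'  (+1)
Edit distance = 3
Max length = max(4, 6) = 6
Similarity = 1 - 3/6
= 0.5000


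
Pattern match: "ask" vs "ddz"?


Pattern of "ask": [0, 1, 2]
Pattern of "ddz": [0, 0, 1]
Patterns do not match
Same pattern = No


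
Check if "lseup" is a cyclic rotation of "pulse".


Word: "pulse", Candidate: "lseup"
Method: check if candidate is substring of word+word
"pulsepulse" contains "lseup"? No
Is rotation = No


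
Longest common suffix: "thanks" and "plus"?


Word 1: "thanks"
Word 2: "plus"
Comparing from end:
  Pos -1: 's' == 's'
  Pos -2: 'k' != 'u' (stop)
LCS = "s" (length 1)


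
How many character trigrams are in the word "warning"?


Word: "warning" (length 7)
Number of 3-grams = length - 3 + 1 = 7 - 3 + 1
= 5


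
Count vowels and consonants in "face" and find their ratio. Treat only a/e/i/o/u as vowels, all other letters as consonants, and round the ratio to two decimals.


Word: "face"
Vowels (a,e,i,o,u): 2
Consonants: 2
Ratio = 2/2
= 1.00


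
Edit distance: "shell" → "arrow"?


Word 1: "shell" (length 5)
Word 2: "arrow" (length 5)
One optimal edit sequence (insert/delete/substitute each cost 1):
  1. substitute 's' -> 'a'  (+1)
  2. substitute 'h' -> 'r'  (+1)
  3. substitute 'e' -> 'r'  (+1)
  4. substitute 'l' -> 'o'  (+1)
  5. substitute 'l' -> 'w'  (+1)
Total edit operations: 5
Edit distance = 5


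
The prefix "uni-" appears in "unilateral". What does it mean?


Prefix: uni-
Example: unilateral = uni- + lateral
Meaning = one


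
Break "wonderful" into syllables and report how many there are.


Word: "wonderful"
Syllable breakdown: won · der · ful
Counting: 3 parts
= 3 syllables


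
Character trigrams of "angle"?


Word: "angle" (length 5)
Number of trigrams = 5 - 3 + 1 = 3
  Position 0: "ang"
  Position 1: "ngl"
  Position 2: "gle"
Trigrams = "ang", "ngl", "gle"


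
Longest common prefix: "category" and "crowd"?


Word 1: "category"
Word 2: "crowd"
Comparing from start:
  Pos 0: 'c' == 'c'
  Pos 1: 'a' != 'r' (stop)
LCP = "c" (length 1)


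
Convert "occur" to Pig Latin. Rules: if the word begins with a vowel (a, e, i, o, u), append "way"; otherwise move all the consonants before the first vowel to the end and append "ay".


Word: "occur"
Starts with vowel → add 'way'
Pig Latin = "occurway"


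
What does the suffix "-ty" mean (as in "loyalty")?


Suffix: -ty
Example: loyalty (loyal + -ty)
Meaning = quality of


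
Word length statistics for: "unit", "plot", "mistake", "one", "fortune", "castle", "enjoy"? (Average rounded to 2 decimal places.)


Lengths: "unit"=4, "plot"=4, "mistake"=7, "one"=3, "fortune"=7, "castle"=6, "enjoy"=5
Sum = 36, Count = 7
Average = 36/7 = 5.14
= avg=5.14, min=3, max=7


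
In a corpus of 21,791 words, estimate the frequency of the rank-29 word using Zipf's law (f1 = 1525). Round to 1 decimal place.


Zipf's law: f(r) = f(1) / r
f(1) = 1525
f(29) = 1525 / 29
= 52.6 occurrences


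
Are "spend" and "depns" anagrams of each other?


Word 1: "spend" → sorted: denps
Word 2: "depns" → sorted: denps
Same letters? denps == denps
Anagram = Yes


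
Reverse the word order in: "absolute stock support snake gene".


Original: "absolute stock support snake gene"
Words (1..n): absolute | stock | support | snake | gene
Reversed (n..1): gene | snake | support | stock | absolute
Result = "gene snake support stock absolute"


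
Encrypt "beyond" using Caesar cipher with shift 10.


Word: "beyond"
Shift: 10
Each letter → (letter + shift) mod 26:
  'b' (1) + 10 = 11 → 'l'
  'e' (4) + 10 = 14 → 'o'
  'y' (24) + 10 = 8 → 'i'
  'o' (14) + 10 = 24 → 'y'
  'n' (13) + 10 = 23 → 'x'
  'd' (3) + 10 = 13 → 'n'
Result = "loiyxn"


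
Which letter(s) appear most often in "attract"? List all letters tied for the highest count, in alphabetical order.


Word: "attract"
Letter counts:
  'a': 2
  'c': 1
  'r': 1
  't': 3
Maximum count = 3
Most frequent = 't' (3 times each)


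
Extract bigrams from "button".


Word: "button" (length 6)
Number of bigrams = 6 - 2 + 1 = 5
  Position 0: "bu"
  Position 1: "ut"
  Position 2: "tt"
  Position 3: "to"
  Position 4: "on"
Bigrams = "bu", "ut", "tt", "to", "on"


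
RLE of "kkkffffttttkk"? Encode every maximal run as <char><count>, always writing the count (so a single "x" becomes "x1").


String: "kkkffffttttkk"
Scanning for consecutive runs:
  'k' x 3
  'f' x 4
  't' x 4
  'k' x 2
RLE = "k3f4t4k2"


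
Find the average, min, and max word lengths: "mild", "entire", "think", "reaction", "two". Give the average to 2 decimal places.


Lengths: "mild"=4, "entire"=6, "think"=5, "reaction"=8, "two"=3
Sum = 26, Count = 5
Average = 26/5 = 5.20
= avg=5.20, min=3, max=8


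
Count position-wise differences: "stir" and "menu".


Comparing character by character (same length = 4):
  Pos 0: 's' vs 'm' !=
  Pos 1: 't' vs 'e' !=
  Pos 2: 'i' vs 'n' !=
  Pos 3: 'r' vs 'u' !=
Hamming distance = 4


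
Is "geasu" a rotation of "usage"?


Word: "usage", Candidate: "geasu"
Method: check if candidate is substring of word+word
"usageusage" contains "geasu"? No
Is rotation = No


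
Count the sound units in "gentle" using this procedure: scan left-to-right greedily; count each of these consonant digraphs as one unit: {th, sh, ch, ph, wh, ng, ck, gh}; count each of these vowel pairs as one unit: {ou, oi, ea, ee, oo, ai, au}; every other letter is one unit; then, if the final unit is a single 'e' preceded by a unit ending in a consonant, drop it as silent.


Word: "gentle" (6 letters)
Left-to-right scan:
  (1) 'g' (letter)
  (2) 'e' (letter)
  (3) 'n' (letter)
  (4) 't' (letter)
  (5) 'l' (letter)
  (6) 'e' (letter)
Units from scan: 6
Final unit is 'e' after a consonant -> drop as silent (-1)
Sound units = 5 units


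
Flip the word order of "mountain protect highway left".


Original: "mountain protect highway left"
Words (1..n): mountain | protect | highway | left
Reversed (n..1): left | highway | protect | mountain
Result = "left highway protect mountain"


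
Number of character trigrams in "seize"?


Word: "seize" (length 5)
Number of 3-grams = length - 3 + 1 = 5 - 3 + 1
= 3


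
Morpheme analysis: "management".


Word: "management"
Morphemes: manage | -ment
Each morpheme carries meaning
= 2 morphemes


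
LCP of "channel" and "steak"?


Word 1: "channel"
Word 2: "steak"
Comparing from start:
  Pos 0: 'c' != 's' (stop)
LCP = "" (length 0)


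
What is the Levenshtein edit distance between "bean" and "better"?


Word 1: "bean" (length 4)
Word 2: "better" (length 6)
One optimal edit sequence (insert/delete/substitute each cost 1):
  1. keep 'b'
  2. keep 'e'
  3. insert 't'  (+1)
  4. insert 't'  (+1)
  5. substitute 'a' -> 'e'  (+1)
  6. substitute 'n' -> 'r'  (+1)
Total edit operations: 4
Edit distance = 4


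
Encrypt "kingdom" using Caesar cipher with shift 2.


Word: "kingdom"
Shift: 2
Each letter → (letter + shift) mod 26:
  'k' (10) + 2 = 12 → 'm'
  'i' (8) + 2 = 10 → 'k'
  'n' (13) + 2 = 15 → 'p'
  'g' (6) + 2 = 8 → 'i'
  'd' (3) + 2 = 5 → 'f'
  'o' (14) + 2 = 16 → 'q'
  'm' (12) + 2 = 14 → 'o'
Result = "mkpifqo"


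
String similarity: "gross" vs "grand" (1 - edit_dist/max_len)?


Word 1: "gross" (length 5)
Word 2: "grand" (length 5)
One optimal edit sequence:
  1. keep 'g'
  2. keep 'r'
  3. substitute 'o' -> 'a'  (+1)
  4. substitute 's' -> 'n'  (+1)
  5. substitute 's' -> 'd'  (+1)
Edit distance = 3
Max length = max(5, 5) = 5
Similarity = 1 - 3/5
= 0.4000


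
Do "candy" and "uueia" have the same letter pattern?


Pattern of "candy": [0, 1, 2, 3, 4]
Pattern of "uueia": [0, 0, 1, 2, 3]
Patterns do not match
Same pattern = No


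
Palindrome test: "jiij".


Word: "jiij"
Reversed: "jiij"
Forward == Backward? jiij == jiij
Palindrome = Yes


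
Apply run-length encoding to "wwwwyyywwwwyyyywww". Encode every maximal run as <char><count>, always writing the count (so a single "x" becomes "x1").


String: "wwwwyyywwwwyyyywww"
Scanning for consecutive runs:
  'w' x 4
  'y' x 3
  'w' x 4
  'y' x 4
  'w' x 3
RLE = "w4y3w4y4w3"


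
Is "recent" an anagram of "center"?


Word 1: "center" → sorted: ceenrt
Word 2: "recent" → sorted: ceenrt
Same letters? ceenrt == ceenrt
Anagram = Yes


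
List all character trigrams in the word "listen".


Word: "listen" (length 6)
Number of trigrams = 6 - 3 + 1 = 4
  Position 0: "lis"
  Position 1: "ist"
  Position 2: "ste"
  Position 3: "ten"
Trigrams = "lis", "ist", "ste", "ten"


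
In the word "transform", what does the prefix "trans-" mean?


Prefix: trans-
Example: transform (trans- + form)
Meaning = across


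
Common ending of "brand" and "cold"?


Word 1: "brand"
Word 2: "cold"
Comparing from end:
  Pos -1: 'd' == 'd'
  Pos -2: 'n' != 'l' (stop)
LCS = "d" (length 1)


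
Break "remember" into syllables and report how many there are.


Word: "remember"
Syllable breakdown: re · mem · ber
Counting: 3 parts
= 3 syllables


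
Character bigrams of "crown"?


Word: "crown" (length 5)
Number of bigrams = 5 - 2 + 1 = 4
  Position 0: "cr"
  Position 1: "ro"
  Position 2: "ow"
  Position 3: "wn"
Bigrams = "cr", "ro", "ow", "wn"


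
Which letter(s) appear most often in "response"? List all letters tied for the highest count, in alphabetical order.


Word: "response"
Letter counts:
  'e': 2
  'n': 1
  'o': 1
  'p': 1
  'r': 1
  's': 2
Maximum count = 2
Most frequent = 'e', 's' (2 times each)


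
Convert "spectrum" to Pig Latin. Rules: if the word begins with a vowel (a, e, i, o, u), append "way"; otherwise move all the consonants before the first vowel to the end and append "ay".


Word: "spectrum"
Starts with consonant(s) → move to end, add 'ay'
Consonant cluster: "sp"
Pig Latin = "ectrumspay"


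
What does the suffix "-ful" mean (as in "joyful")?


Suffix: -ful
Example: joyful = joy + -ful
Meaning = full of


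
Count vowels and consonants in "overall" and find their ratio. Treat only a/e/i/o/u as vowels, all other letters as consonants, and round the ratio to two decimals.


Word: "overall"
Vowels (a,e,i,o,u): 3
Consonants: 4
Ratio = 3/4
= 0.75


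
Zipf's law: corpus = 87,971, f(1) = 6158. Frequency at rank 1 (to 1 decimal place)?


Zipf's law: f(r) = f(1) / r
f(1) = 6158
f(1) = 6158 / 1
= 6158.0 occurrences


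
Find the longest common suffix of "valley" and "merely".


Word 1: "valley"
Word 2: "merely"
Comparing from end:
  Pos -1: 'y' == 'y'
  Pos -2: 'e' != 'l' (stop)
LCS = "y" (length 1)


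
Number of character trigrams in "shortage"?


Word: "shortage" (length 8)
Number of 3-grams = length - 3 + 1 = 8 - 3 + 1
= 6


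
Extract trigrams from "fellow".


Word: "fellow" (length 6)
Number of trigrams = 6 - 3 + 1 = 4
  Position 0: "fel"
  Position 1: "ell"
  Position 2: "llo"
  Position 3: "low"
Trigrams = "fel", "ell", "llo", "low"


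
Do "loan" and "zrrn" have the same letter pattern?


Pattern of "loan": [0, 1, 2, 3]
Pattern of "zrrn": [0, 1, 1, 2]
Patterns do not match
Same pattern = No


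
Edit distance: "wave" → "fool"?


Word 1: "wave" (length 4)
Word 2: "fool" (length 4)
One optimal edit sequence (insert/delete/substitute each cost 1):
  1. substitute 'w' -> 'f'  (+1)
  2. substitute 'a' -> 'o'  (+1)
  3. substitute 'v' -> 'o'  (+1)
  4. substitute 'e' -> 'l'  (+1)
Total edit operations: 4
Edit distance = 4


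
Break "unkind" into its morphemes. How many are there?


Word: "unkind"
Morphemes: un- / kind
Each morpheme carries meaning
= 2 morphemes


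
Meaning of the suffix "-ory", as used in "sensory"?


Suffix: -ory
As in: sensory -> sense + -ory, with a spelling change
Meaning = relating to / place for


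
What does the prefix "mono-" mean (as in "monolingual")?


Prefix: mono-
Example: monolingual (mono- + lingual)
Meaning = one


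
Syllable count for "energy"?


Word: "energy"
Syllable breakdown: en · er · gy
Counting: 3 parts
= 3 syllables


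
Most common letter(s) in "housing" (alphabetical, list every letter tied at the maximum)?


Word: "housing"
Letter counts:
  'g': 1
  'h': 1
  'i': 1
  'n': 1
  'o': 1
  's': 1
  'u': 1
Maximum count = 1
Most frequent = 'g', 'h', 'i', 'n', 'o', 's', 'u' (1 time each)


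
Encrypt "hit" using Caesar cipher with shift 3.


Word: "hit"
Shift: 3
Each letter → (letter + shift) mod 26:
  'h' (7) + 3 = 10 → 'k'
  'i' (8) + 3 = 11 → 'l'
  't' (19) + 3 = 22 → 'w'
Result = "klw"


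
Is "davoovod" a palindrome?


Word: "davoovod"
Reversed: "dovoovad"
Forward == Backward? davoovod != dovoovad
Palindrome = No


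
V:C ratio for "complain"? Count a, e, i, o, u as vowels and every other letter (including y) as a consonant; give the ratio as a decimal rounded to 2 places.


Word: "complain"
Vowels (a,e,i,o,u): 3
Consonants: 5
Ratio = 3/5
= 0.60


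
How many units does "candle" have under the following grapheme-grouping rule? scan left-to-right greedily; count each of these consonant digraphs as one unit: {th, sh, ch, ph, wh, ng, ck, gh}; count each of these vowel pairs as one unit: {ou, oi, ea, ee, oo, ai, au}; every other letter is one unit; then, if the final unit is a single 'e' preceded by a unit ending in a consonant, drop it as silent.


Word: "candle" (6 letters)
Left-to-right scan:
  (1) 'c' (letter)
  (2) 'a' (letter)
  (3) 'n' (letter)
  (4) 'd' (letter)
  (5) 'l' (letter)
  (6) 'e' (letter)
Units from scan: 6
Final unit is 'e' after a consonant -> drop as silent (-1)
Sound units = 5 units


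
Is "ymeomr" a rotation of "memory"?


Word: "memory", Candidate: "ymeomr"
Method: check if candidate is substring of word+word
"memorymemory" contains "ymeomr"? No
Is rotation = No


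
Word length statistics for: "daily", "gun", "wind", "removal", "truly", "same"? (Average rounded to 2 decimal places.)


Lengths: "daily"=5, "gun"=3, "wind"=4, "removal"=7, "truly"=5, "same"=4
Sum = 28, Count = 6
Average = 28/6 = 4.67
= avg=4.67, min=3, max=7


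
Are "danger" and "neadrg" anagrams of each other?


Word 1: "danger" → sorted: adegnr
Word 2: "neadrg" → sorted: adegnr
Same letters? adegnr == adegnr
Anagram = Yes


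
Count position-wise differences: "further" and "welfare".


Comparing character by character (same length = 7):
  Pos 0: 'f' vs 'w' !=
  Pos 1: 'u' vs 'e' !=
  Pos 2: 'r' vs 'l' !=
  Pos 3: 't' vs 'f' !=
  Pos 4: 'h' vs 'a' !=
  Pos 5: 'e' vs 'r' !=
  Pos 6: 'r' vs 'e' !=
Hamming distance = 7


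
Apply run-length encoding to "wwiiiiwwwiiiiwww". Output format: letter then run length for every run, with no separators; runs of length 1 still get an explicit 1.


String: "wwiiiiwwwiiiiwww"
Scanning for consecutive runs:
  'w' x 2
  'i' x 4
  'w' x 3
  'i' x 4
  'w' x 3
RLE = "w2i4w3i4w3"


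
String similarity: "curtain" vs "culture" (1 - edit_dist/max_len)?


Word 1: "curtain" (length 7)
Word 2: "culture" (length 7)
One optimal edit sequence:
  1. keep 'c'
  2. keep 'u'
  3. substitute 'r' -> 'l'  (+1)
  4. keep 't'
  5. substitute 'a' -> 'u'  (+1)
  6. substitute 'i' -> 'r'  (+1)
  7. substitute 'n' -> 'e'  (+1)
Edit distance = 4
Max length = max(7, 7) = 7
Similarity = 1 - 4/7
= 0.4286


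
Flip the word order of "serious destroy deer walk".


Original: "serious destroy deer walk"
Words (1..n): serious | destroy | deer | walk
Reversed (n..1): walk | deer | destroy | serious
Result = "walk deer destroy serious"


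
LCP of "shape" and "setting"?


Word 1: "shape"
Word 2: "setting"
Comparing from start:
  Pos 0: 's' == 's'
  Pos 1: 'h' != 'e' (stop)
LCP = "s" (length 1)


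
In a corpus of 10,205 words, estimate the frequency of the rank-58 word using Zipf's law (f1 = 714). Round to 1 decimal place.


Zipf's law: f(r) = f(1) / r
f(1) = 714
f(58) = 714 / 58
= 12.3 occurrences
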